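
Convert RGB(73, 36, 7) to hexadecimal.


R = 73 → 49 (hex)
G = 36 → 24 (hex)
B = 7 → 07 (hex)
Hex = #492407


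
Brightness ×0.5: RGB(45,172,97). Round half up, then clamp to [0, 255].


Multiply each channel by 0.5, round half up, clamp to [0, 255]
R: 45×0.5 = 22.5 → round → 23
G: 172×0.5 = 86
B: 97×0.5 = 48.5 → round → 49
= RGB(23, 86, 49)


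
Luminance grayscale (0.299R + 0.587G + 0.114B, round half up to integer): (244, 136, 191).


Gray = 0.299×R + 0.587×G + 0.114×B
Gray = 0.299×244 + 0.587×136 + 0.114×191
Gray = 72.956 + 79.832 + 21.774
Gray = 174.562 → round half up → 175
Gray = 175


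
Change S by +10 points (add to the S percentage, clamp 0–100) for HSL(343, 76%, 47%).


Original S = 76%
Adjustment = +10 percentage points
New S = 76 + (10) = 86
Clamp to [0, 100] → 86
= HSL(343°, 86%, 47%)


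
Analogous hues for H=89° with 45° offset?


Base hue: 89°
Left analog: (89 - 45) mod 360 = 44°
Right analog: (89 + 45) mod 360 = 134°
Analogous hues = 44° and 134°


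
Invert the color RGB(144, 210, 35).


Invert: (255-R, 255-G, 255-B)
R: 255-144 = 111
G: 255-210 = 45
B: 255-35 = 220
= RGB(111, 45, 220)


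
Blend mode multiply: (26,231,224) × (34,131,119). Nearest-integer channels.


Multiply: C = A×B/255, rounded to nearest integer
R: 26×34/255 = 884/255 ≈ 3.467 → 3
G: 231×131/255 = 30261/255 ≈ 118.671 → 119
B: 224×119/255 = 26656/255 ≈ 104.533 → 105
= RGB(3, 119, 105)


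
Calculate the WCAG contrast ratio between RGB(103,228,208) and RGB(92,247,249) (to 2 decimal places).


Linearize each sRGB channel c=v/255: c/12.92 if c ≤ 0.04045 else ((c+0.055)/1.055)^2.4
L = 0.2126×R_lin + 0.7152×G_lin + 0.0722×B_lin
Color 1 (103,228,208):
  R=103: 103/255≈0.4039 > 0.04045 → ((0.4039+0.055)/1.055)^2.4 ≈ 0.13563
  G=228: 228/255≈0.8941 > 0.04045 → ((0.8941+0.055)/1.055)^2.4 ≈ 0.77582
  B=208: 208/255≈0.8157 > 0.04045 → ((0.8157+0.055)/1.055)^2.4 ≈ 0.63076
  L1 = 0.2126×0.13563 + 0.7152×0.77582 + 0.0722×0.63076 ≈ 0.62924
Color 2 (92,247,249):
  R=92: 92/255≈0.3608 > 0.04045 → ((0.3608+0.055)/1.055)^2.4 ≈ 0.10702
  G=247: 247/255≈0.9686 > 0.04045 → ((0.9686+0.055)/1.055)^2.4 ≈ 0.93011
  B=249: 249/255≈0.9765 > 0.04045 → ((0.9765+0.055)/1.055)^2.4 ≈ 0.94731
  L2 = 0.2126×0.10702 + 0.7152×0.93011 + 0.0722×0.94731 ≈ 0.75636
Lighter = 0.75636, Darker = 0.62924
Ratio = (L_lighter + 0.05) / (L_darker + 0.05)
Ratio = (0.75636 + 0.05) / (0.62924 + 0.05) = 0.80636 / 0.67924 ≈ 1.1871
Ratio ≈ 1.19:1


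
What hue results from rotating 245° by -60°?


New hue = (H + rotation) mod 360
New hue = (245 -60) mod 360
= 185 mod 360
= 185°


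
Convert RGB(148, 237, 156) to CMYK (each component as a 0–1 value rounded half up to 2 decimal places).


R'=148/255≈0.5804, G'=237/255≈0.9294, B'=156/255≈0.6118
K = 1 - max(R',G',B') = 1 - 237/255 = 18/255 = 0.07058… → 0.07
(1-R'-K)/(1-K) simplifies to (max-R)/max with max = 237:
C = (237-148)/237 = 89/237 = 0.37552… → 0.38
M = (237-237)/237 = 0/237 = 0 → 0.00
Y = (237-156)/237 = 81/237 = 0.34177… → 0.34
= CMYK(0.38, 0.00, 0.34, 0.07)


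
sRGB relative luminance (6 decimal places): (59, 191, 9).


Linearize each channel (sRGB transfer function): c = v/255; c_lin = c/12.92 if c ≤ 0.04045, else ((c+0.055)/1.055)^2.4
  R: 59/255 ≈ 0.231373 > 0.04045 → ((0.231373+0.055)/1.055)^2.4 ≈ 0.043735
  G: 191/255 ≈ 0.749020 > 0.04045 → ((0.749020+0.055)/1.055)^2.4 ≈ 0.520996
  B: 9/255 ≈ 0.035294 ≤ 0.04045 → 0.035294/12.92 ≈ 0.002732
R_lin = 0.043735, G_lin = 0.520996, B_lin = 0.002732
L = 0.2126×R + 0.7152×G + 0.0722×B
L = 0.2126×0.043735 + 0.7152×0.520996 + 0.0722×0.002732
L ≈ 0.382111


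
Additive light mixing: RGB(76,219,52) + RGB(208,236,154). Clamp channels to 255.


Additive: each channel = min(255, C₁+C₂)
R: 76+208 = 284 → 255
G: 219+236 = 455 → 255
B: 52+154 = 206 → 206
= RGB(255, 255, 206)


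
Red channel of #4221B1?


Color: #4221B1
R = 42 = 66
G = 21 = 33
B = B1 = 177
Red = 66


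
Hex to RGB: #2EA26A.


2E → 46 (R)
A2 → 162 (G)
6A → 106 (B)
= RGB(46, 162, 106)


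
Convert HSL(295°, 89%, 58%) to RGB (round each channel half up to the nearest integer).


H=295°, S=0.89, L=0.58
C = (1-|2L-1|)×S = (1-|0.16|)×0.89 = 0.7476
H' = H/60 = 295/60 ≈ 4.9167; X = C×(1-|H' mod 2 - 1|) = 0.6853
m = L - C/2 = 0.58 - 0.3738 = 0.2062
Sector ⌊H'⌋ = 4 → (R',G',B') = (0.6853, 0.0, 0.7476)
RGB = ((R'+m)×255, (G'+m)×255, (B'+m)×255) = (227.3325, 52.581, 243.219)
Round half up → RGB(227, 53, 243)


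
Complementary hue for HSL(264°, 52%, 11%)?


Complement = opposite side of color wheel = hue + 180°
H' = (264 + 180) mod 360 = 84°
S and L unchanged.
= HSL(84°, 52%, 11%)


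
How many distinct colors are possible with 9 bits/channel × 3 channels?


Total bits = 9 bits/channel × 3 channels = 27 bits
Distinct colors = 2^27
= 134,217,728 colors


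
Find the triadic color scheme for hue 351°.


Triadic: equally spaced at 120° intervals
H1 = 351°
H2 = (351 + 120) mod 360 = 111°
H3 = (351 + 240) mod 360 = 231°
Triadic = 351°, 111°, 231°


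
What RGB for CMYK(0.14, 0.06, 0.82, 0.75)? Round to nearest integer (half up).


R = 255 × (1-C) × (1-K) = 255 × 0.86 × 0.25 = 54.825 → 55
G = 255 × (1-M) × (1-K) = 255 × 0.94 × 0.25 = 59.925 → 60
B = 255 × (1-Y) × (1-K) = 255 × 0.18 × 0.25 = 11.475 → 11
= RGB(55, 60, 11)


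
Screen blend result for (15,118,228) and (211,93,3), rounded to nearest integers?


Screen: C = 255 - (255-A)×(255-B)/255, rounded to nearest integer
R: 255 - (255-15)×(255-211)/255 = 255 - 10560/255 ≈ 255 - 41.412 = 213.588 → 214
G: 255 - (255-118)×(255-93)/255 = 255 - 22194/255 ≈ 255 - 87.035 = 167.965 → 168
B: 255 - (255-228)×(255-3)/255 = 255 - 6804/255 ≈ 255 - 26.682 = 228.318 → 228
= RGB(214, 168, 228)


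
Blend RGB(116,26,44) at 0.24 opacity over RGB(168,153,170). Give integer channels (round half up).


C = α×F + (1-α)×B, with 1-α = 0.76
R: 0.24×116 + 0.76×168 = 27.84 + 127.68 = 155.52 → 156
G: 0.24×26 + 0.76×153 = 6.24 + 116.28 = 122.52 → 123
B: 0.24×44 + 0.76×170 = 10.56 + 129.20 = 139.76 → 140
= RGB(156, 123, 140)


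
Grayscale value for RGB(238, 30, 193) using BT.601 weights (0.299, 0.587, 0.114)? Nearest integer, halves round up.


Gray = 0.299×R + 0.587×G + 0.114×B
Gray = 0.299×238 + 0.587×30 + 0.114×193
Gray = 71.162 + 17.610 + 22.002
Gray = 110.774 → round half up → 111
Gray = 111


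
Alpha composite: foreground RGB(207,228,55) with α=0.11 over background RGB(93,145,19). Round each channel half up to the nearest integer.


C = α×F + (1-α)×B, with 1-α = 0.89
R: 0.11×207 + 0.89×93 = 22.77 + 82.77 = 105.54 → 106
G: 0.11×228 + 0.89×145 = 25.08 + 129.05 = 154.13 → 154
B: 0.11×55 + 0.89×19 = 6.05 + 16.91 = 22.96 → 23
= RGB(106, 154, 23)


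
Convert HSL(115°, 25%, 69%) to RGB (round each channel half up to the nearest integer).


H=115°, S=0.25, L=0.69
C = (1-|2L-1|)×S = (1-|0.38|)×0.25 = 0.155
H' = H/60 = 115/60 ≈ 1.9167; X = C×(1-|H' mod 2 - 1|) ≈ 0.0129
m = L - C/2 = 0.69 - 0.0775 = 0.6125
Sector ⌊H'⌋ = 1 → (R',G',B') = (≈0.0129, 0.155, 0.0)
RGB = ((R'+m)×255, (G'+m)×255, (B'+m)×255) = (159.48125, 195.7125, 156.1875)
Round half up → RGB(159, 196, 156)


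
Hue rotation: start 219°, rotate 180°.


New hue = (H + rotation) mod 360
New hue = (219 + 180) mod 360
= 399 mod 360
= 39°


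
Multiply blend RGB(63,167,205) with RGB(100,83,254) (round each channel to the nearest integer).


Multiply: C = A×B/255, rounded to nearest integer
R: 63×100/255 = 6300/255 ≈ 24.706 → 25
G: 167×83/255 = 13861/255 ≈ 54.357 → 54
B: 205×254/255 = 52070/255 ≈ 204.196 → 204
= RGB(25, 54, 204)


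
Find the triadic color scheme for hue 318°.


Triadic: equally spaced at 120° intervals
H1 = 318°
H2 = (318 + 120) mod 360 = 78°
H3 = (318 + 240) mod 360 = 198°
Triadic = 318°, 78°, 198°


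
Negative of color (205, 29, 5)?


Invert: (255-R, 255-G, 255-B)
R: 255-205 = 50
G: 255-29 = 226
B: 255-5 = 250
= RGB(50, 226, 250)


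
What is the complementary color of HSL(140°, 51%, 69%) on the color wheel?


Complement = opposite side of color wheel = hue + 180°
H' = (140 + 180) mod 360 = 320°
S and L unchanged.
= HSL(320°, 51%, 69%)


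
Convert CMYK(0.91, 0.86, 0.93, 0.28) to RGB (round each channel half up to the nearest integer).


R = 255 × (1-C) × (1-K) = 255 × 0.09 × 0.72 = 16.524 → 17
G = 255 × (1-M) × (1-K) = 255 × 0.14 × 0.72 = 25.704 → 26
B = 255 × (1-Y) × (1-K) = 255 × 0.07 × 0.72 = 12.852 → 13
= RGB(17, 26, 13)


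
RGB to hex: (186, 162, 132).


R = 186 → BA (hex)
G = 162 → A2 (hex)
B = 132 → 84 (hex)
Hex = #BAA284


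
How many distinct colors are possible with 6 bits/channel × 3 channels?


Total bits = 6 bits/channel × 3 channels = 18 bits
Distinct colors = 2^18
= 262,144 colors


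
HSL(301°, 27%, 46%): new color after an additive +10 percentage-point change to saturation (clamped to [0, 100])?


Original S = 27%
Adjustment = +10 percentage points
New S = 27 + (10) = 37
Clamp to [0, 100] → 37
= HSL(301°, 37%, 46%)


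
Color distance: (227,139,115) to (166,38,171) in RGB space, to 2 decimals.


d = √[(R₁-R₂)² + (G₁-G₂)² + (B₁-B₂)²]
d = √[(227-166)² + (139-38)² + (115-171)²]
d = √[3721 + 10201 + 3136]
d = √17058
d ≈ 130.61


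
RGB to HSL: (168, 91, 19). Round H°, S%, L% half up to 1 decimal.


Normalize: R'=168/255≈0.6588, G'=91/255≈0.3569, B'=19/255≈0.0745
Max=168/255, Min=19/255, Δ=Max-Min=149/255
L = (Max+Min)/2 = (168+19)/510 = 187/510 = 0.36666… → L = 36.7%
L ≤ 0.5 → S = Δ/(Max+Min) = 149/(168+19) = 149/187 = 0.79679… → S = 79.7%
(the 1/255 factors cancel in S and H, so raw channel differences can be used)
Max is R' → H = 60 × (((G-B)/Δ) mod 6) = 60 × (((91-19)/149) mod 6)
  72/149 = 0.4832…
  H = 60 × 0.4832… = 28.993…° → H = 29.0°
= HSL(29.0°, 79.7%, 36.7%)


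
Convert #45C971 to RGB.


45 → 69 (R)
C9 → 201 (G)
71 → 113 (B)
= RGB(69, 201, 113)


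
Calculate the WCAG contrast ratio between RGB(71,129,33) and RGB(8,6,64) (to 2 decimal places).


Linearize each sRGB channel c=v/255: c/12.92 if c ≤ 0.04045 else ((c+0.055)/1.055)^2.4
L = 0.2126×R_lin + 0.7152×G_lin + 0.0722×B_lin
Color 1 (71,129,33):
  R=71: 71/255≈0.2784 > 0.04045 → ((0.2784+0.055)/1.055)^2.4 ≈ 0.06301
  G=129: 129/255≈0.5059 > 0.04045 → ((0.5059+0.055)/1.055)^2.4 ≈ 0.21953
  B=33: 33/255≈0.1294 > 0.04045 → ((0.1294+0.055)/1.055)^2.4 ≈ 0.01521
  L1 = 0.2126×0.06301 + 0.7152×0.21953 + 0.0722×0.01521 ≈ 0.17150
Color 2 (8,6,64):
  R=8: 8/255≈0.0314 ≤ 0.04045 → 0.0314/12.92 ≈ 0.00243
  G=6: 6/255≈0.0235 ≤ 0.04045 → 0.0235/12.92 ≈ 0.00182
  B=64: 64/255≈0.2510 > 0.04045 → ((0.2510+0.055)/1.055)^2.4 ≈ 0.05127
  L2 = 0.2126×0.00243 + 0.7152×0.00182 + 0.0722×0.05127 ≈ 0.00552
Lighter = 0.17150, Darker = 0.00552
Ratio = (L_lighter + 0.05) / (L_darker + 0.05)
Ratio = (0.17150 + 0.05) / (0.00552 + 0.05) = 0.22150 / 0.05552 ≈ 3.9895
Ratio ≈ 3.99:1


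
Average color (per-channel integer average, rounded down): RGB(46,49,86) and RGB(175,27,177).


Midpoint: each channel = ⌊(C₁+C₂)/2⌋
R: ⌊(46+175)/2⌋ = 110
G: ⌊(49+27)/2⌋ = 38
B: ⌊(86+177)/2⌋ = 131
= RGB(110, 38, 131)


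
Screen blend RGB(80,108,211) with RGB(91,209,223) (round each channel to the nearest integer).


Screen: C = 255 - (255-A)×(255-B)/255, rounded to nearest integer
R: 255 - (255-80)×(255-91)/255 = 255 - 28700/255 ≈ 255 - 112.549 = 142.451 → 142
G: 255 - (255-108)×(255-209)/255 = 255 - 6762/255 ≈ 255 - 26.518 = 228.482 → 228
B: 255 - (255-211)×(255-223)/255 = 255 - 1408/255 ≈ 255 - 5.522 = 249.478 → 249
= RGB(142, 228, 249)


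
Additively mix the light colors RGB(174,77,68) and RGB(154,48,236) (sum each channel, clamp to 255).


Additive: each channel = min(255, C₁+C₂)
R: 174+154 = 328 → 255
G: 77+48 = 125 → 125
B: 68+236 = 304 → 255
= RGB(255, 125, 255)


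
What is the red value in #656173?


Color: #656173
R = 65 = 101
G = 61 = 97
B = 73 = 115
Red = 101


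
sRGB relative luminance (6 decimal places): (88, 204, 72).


Linearize each channel (sRGB transfer function): c = v/255; c_lin = c/12.92 if c ≤ 0.04045, else ((c+0.055)/1.055)^2.4
  R: 88/255 ≈ 0.345098 > 0.04045 → ((0.345098+0.055)/1.055)^2.4 ≈ 0.097587
  G: 204/255 ≈ 0.800000 > 0.04045 → ((0.800000+0.055)/1.055)^2.4 ≈ 0.603827
  B: 72/255 ≈ 0.282353 > 0.04045 → ((0.282353+0.055)/1.055)^2.4 ≈ 0.064803
R_lin = 0.097587, G_lin = 0.603827, B_lin = 0.064803
L = 0.2126×R + 0.7152×G + 0.0722×B
L = 0.2126×0.097587 + 0.7152×0.603827 + 0.0722×0.064803
L ≈ 0.457283


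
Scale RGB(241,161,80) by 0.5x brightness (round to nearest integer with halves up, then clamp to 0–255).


Multiply each channel by 0.5, round half up, clamp to [0, 255]
R: 241×0.5 = 120.5 → round → 121
G: 161×0.5 = 80.5 → round → 81
B: 80×0.5 = 40
= RGB(121, 81, 40)


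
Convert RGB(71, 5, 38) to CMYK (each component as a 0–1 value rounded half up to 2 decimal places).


R'=71/255≈0.2784, G'=5/255≈0.0196, B'=38/255≈0.1490
K = 1 - max(R',G',B') = 1 - 71/255 = 184/255 = 0.72156… → 0.72
(1-R'-K)/(1-K) simplifies to (max-R)/max with max = 71:
C = (71-71)/71 = 0/71 = 0 → 0.00
M = (71-5)/71 = 66/71 = 0.92957… → 0.93
Y = (71-38)/71 = 33/71 = 0.46478… → 0.46
= CMYK(0.00, 0.93, 0.46, 0.72)


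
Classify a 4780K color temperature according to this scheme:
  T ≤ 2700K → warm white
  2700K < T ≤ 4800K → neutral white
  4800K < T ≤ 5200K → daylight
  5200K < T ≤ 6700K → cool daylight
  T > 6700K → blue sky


Temperature: 4780K
2700K < 4780K ≤ 4800K → neutral white
Classification: neutral white


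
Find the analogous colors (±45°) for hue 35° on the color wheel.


Base hue: 35°
Left analog: (35 - 45) mod 360 = 350°
Right analog: (35 + 45) mod 360 = 80°
Analogous hues = 350° and 80°


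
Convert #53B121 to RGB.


53 → 83 (R)
B1 → 177 (G)
21 → 33 (B)
= RGB(83, 177, 33)


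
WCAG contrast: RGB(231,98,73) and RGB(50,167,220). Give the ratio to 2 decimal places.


Linearize each sRGB channel c=v/255: c/12.92 if c ≤ 0.04045 else ((c+0.055)/1.055)^2.4
L = 0.2126×R_lin + 0.7152×G_lin + 0.0722×B_lin
Color 1 (231,98,73):
  R=231: 231/255≈0.9059 > 0.04045 → ((0.9059+0.055)/1.055)^2.4 ≈ 0.79910
  G=98: 98/255≈0.3843 > 0.04045 → ((0.3843+0.055)/1.055)^2.4 ≈ 0.12214
  B=73: 73/255≈0.2863 > 0.04045 → ((0.2863+0.055)/1.055)^2.4 ≈ 0.06663
  L1 = 0.2126×0.79910 + 0.7152×0.12214 + 0.0722×0.06663 ≈ 0.26205
Color 2 (50,167,220):
  R=50: 50/255≈0.1961 > 0.04045 → ((0.1961+0.055)/1.055)^2.4 ≈ 0.03190
  G=167: 167/255≈0.6549 > 0.04045 → ((0.6549+0.055)/1.055)^2.4 ≈ 0.38643
  B=220: 220/255≈0.8627 > 0.04045 → ((0.8627+0.055)/1.055)^2.4 ≈ 0.71569
  L2 = 0.2126×0.03190 + 0.7152×0.38643 + 0.0722×0.71569 ≈ 0.33483
Lighter = 0.33483, Darker = 0.26205
Ratio = (L_lighter + 0.05) / (L_darker + 0.05)
Ratio = (0.33483 + 0.05) / (0.26205 + 0.05) = 0.38483 / 0.31205 ≈ 1.2332
Ratio ≈ 1.23:1


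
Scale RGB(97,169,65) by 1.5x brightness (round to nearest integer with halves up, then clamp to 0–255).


Multiply each channel by 1.5, round half up, clamp to [0, 255]
R: 97×1.5 = 145.5 → round → 146
G: 169×1.5 = 253.5 → round → 254
B: 65×1.5 = 97.5 → round → 98
= RGB(146, 254, 98)


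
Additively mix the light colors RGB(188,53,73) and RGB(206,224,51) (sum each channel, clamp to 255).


Additive: each channel = min(255, C₁+C₂)
R: 188+206 = 394 → 255
G: 53+224 = 277 → 255
B: 73+51 = 124 → 124
= RGB(255, 255, 124)


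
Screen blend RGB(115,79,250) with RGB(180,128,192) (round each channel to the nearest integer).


Screen: C = 255 - (255-A)×(255-B)/255, rounded to nearest integer
R: 255 - (255-115)×(255-180)/255 = 255 - 10500/255 ≈ 255 - 41.176 = 213.824 → 214
G: 255 - (255-79)×(255-128)/255 = 255 - 22352/255 ≈ 255 - 87.655 = 167.345 → 167
B: 255 - (255-250)×(255-192)/255 = 255 - 315/255 ≈ 255 - 1.235 = 253.765 → 254
= RGB(214, 167, 254)


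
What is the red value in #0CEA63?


Color: #0CEA63
R = 0C = 12
G = EA = 234
B = 63 = 99
Red = 12


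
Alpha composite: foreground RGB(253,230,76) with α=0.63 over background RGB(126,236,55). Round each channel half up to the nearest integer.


C = α×F + (1-α)×B, with 1-α = 0.37
R: 0.63×253 + 0.37×126 = 159.39 + 46.62 = 206.01 → 206
G: 0.63×230 + 0.37×236 = 144.90 + 87.32 = 232.22 → 232
B: 0.63×76 + 0.37×55 = 47.88 + 20.35 = 68.23 → 68
= RGB(206, 232, 68)


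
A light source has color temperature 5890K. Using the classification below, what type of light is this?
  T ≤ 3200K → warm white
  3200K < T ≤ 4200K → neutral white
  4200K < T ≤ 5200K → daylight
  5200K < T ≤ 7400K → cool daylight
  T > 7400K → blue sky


Temperature: 5890K
5200K < 5890K ≤ 7400K → cool daylight
Classification: cool daylight


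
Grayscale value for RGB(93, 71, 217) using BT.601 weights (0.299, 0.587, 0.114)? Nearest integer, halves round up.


Gray = 0.299×R + 0.587×G + 0.114×B
Gray = 0.299×93 + 0.587×71 + 0.114×217
Gray = 27.807 + 41.677 + 24.738
Gray = 94.222 → round half up → 94
Gray = 94


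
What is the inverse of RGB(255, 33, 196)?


Invert: (255-R, 255-G, 255-B)
R: 255-255 = 0
G: 255-33 = 222
B: 255-196 = 59
= RGB(0, 222, 59)


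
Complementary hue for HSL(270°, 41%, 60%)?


Complement = opposite side of color wheel = hue + 180°
H' = (270 + 180) mod 360 = 90°
S and L unchanged.
= HSL(90°, 41%, 60%)


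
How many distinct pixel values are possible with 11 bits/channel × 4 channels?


Total bits = 11 bits/channel × 4 channels = 44 bits
Distinct pixel values = 2^44
= 17,592,186,044,416 pixel values


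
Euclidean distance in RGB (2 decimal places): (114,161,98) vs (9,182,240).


d = √[(R₁-R₂)² + (G₁-G₂)² + (B₁-B₂)²]
d = √[(114-9)² + (161-182)² + (98-240)²]
d = √[11025 + 441 + 20164]
d = √31630
d ≈ 177.85


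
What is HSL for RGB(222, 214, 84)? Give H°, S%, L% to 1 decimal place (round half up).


Normalize: R'=222/255≈0.8706, G'=214/255≈0.8392, B'=84/255≈0.3294
Max=222/255, Min=84/255, Δ=Max-Min=138/255
L = (Max+Min)/2 = (222+84)/510 = 306/510 = 0.6 → L = 60.0%
L > 0.5 → S = Δ/(2-Max-Min) = 138/(510-222-84) = 138/204 = 0.67647… → S = 67.6%
(the 1/255 factors cancel in S and H, so raw channel differences can be used)
Max is R' → H = 60 × (((G-B)/Δ) mod 6) = 60 × (((214-84)/138) mod 6)
  130/138 = 0.9420…
  H = 60 × 0.9420… = 56.521…° → H = 56.5°
= HSL(56.5°, 67.6%, 60.0%)


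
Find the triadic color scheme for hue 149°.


Triadic: equally spaced at 120° intervals
H1 = 149°
H2 = (149 + 120) mod 360 = 269°
H3 = (149 + 240) mod 360 = 29°
Triadic = 149°, 269°, 29°


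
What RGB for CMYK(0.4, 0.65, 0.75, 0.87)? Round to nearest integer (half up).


R = 255 × (1-C) × (1-K) = 255 × 0.60 × 0.13 = 19.89 → 20
G = 255 × (1-M) × (1-K) = 255 × 0.35 × 0.13 = 11.6025 → 12
B = 255 × (1-Y) × (1-K) = 255 × 0.25 × 0.13 = 8.2875 → 8
= RGB(20, 12, 8)


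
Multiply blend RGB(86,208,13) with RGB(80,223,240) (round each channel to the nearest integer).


Multiply: C = A×B/255, rounded to nearest integer
R: 86×80/255 = 6880/255 ≈ 26.980 → 27
G: 208×223/255 = 46384/255 ≈ 181.898 → 182
B: 13×240/255 = 3120/255 ≈ 12.235 → 12
= RGB(27, 182, 12)


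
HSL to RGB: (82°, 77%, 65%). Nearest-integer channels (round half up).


H=82°, S=0.77, L=0.65
C = (1-|2L-1|)×S = (1-|0.30|)×0.77 = 0.539
H' = H/60 = 82/60 ≈ 1.3667; X = C×(1-|H' mod 2 - 1|) ≈ 0.3414
m = L - C/2 = 0.65 - 0.2695 = 0.3805
Sector ⌊H'⌋ = 1 → (R',G',B') = (≈0.3414, 0.539, 0.0)
RGB = ((R'+m)×255, (G'+m)×255, (B'+m)×255) = (184.076, 234.4725, 97.0275)
Round half up → RGB(184, 234, 97)


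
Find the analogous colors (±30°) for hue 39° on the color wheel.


Base hue: 39°
Left analog: (39 - 30) mod 360 = 9°
Right analog: (39 + 30) mod 360 = 69°
Analogous hues = 9° and 69°


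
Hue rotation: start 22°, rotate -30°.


New hue = (H + rotation) mod 360
New hue = (22 -30) mod 360
= -8 mod 360
= 352°


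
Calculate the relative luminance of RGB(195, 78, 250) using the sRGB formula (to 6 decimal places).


Linearize each channel (sRGB transfer function): c = v/255; c_lin = c/12.92 if c ≤ 0.04045, else ((c+0.055)/1.055)^2.4
  R: 195/255 ≈ 0.764706 > 0.04045 → ((0.764706+0.055)/1.055)^2.4 ≈ 0.545724
  G: 78/255 ≈ 0.305882 > 0.04045 → ((0.305882+0.055)/1.055)^2.4 ≈ 0.076185
  B: 250/255 ≈ 0.980392 > 0.04045 → ((0.980392+0.055)/1.055)^2.4 ≈ 0.955973
R_lin = 0.545724, G_lin = 0.076185, B_lin = 0.955973
L = 0.2126×R + 0.7152×G + 0.0722×B
L = 0.2126×0.545724 + 0.7152×0.076185 + 0.0722×0.955973
L ≈ 0.239530


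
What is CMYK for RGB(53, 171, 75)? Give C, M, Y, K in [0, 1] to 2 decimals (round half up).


R'=53/255≈0.2078, G'=171/255≈0.6706, B'=75/255≈0.2941
K = 1 - max(R',G',B') = 1 - 171/255 = 84/255 = 0.32941… → 0.33
(1-R'-K)/(1-K) simplifies to (max-R)/max with max = 171:
C = (171-53)/171 = 118/171 = 0.69005… → 0.69
M = (171-171)/171 = 0/171 = 0 → 0.00
Y = (171-75)/171 = 96/171 = 0.56140… → 0.56
= CMYK(0.69, 0.00, 0.56, 0.33)


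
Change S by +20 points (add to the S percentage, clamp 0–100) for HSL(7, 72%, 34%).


Original S = 72%
Adjustment = +20 percentage points
New S = 72 + (20) = 92
Clamp to [0, 100] → 92
= HSL(7°, 92%, 34%)


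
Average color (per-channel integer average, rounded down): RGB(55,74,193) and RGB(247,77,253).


Midpoint: each channel = ⌊(C₁+C₂)/2⌋
R: ⌊(55+247)/2⌋ = 151
G: ⌊(74+77)/2⌋ = 75
B: ⌊(193+253)/2⌋ = 223
= RGB(151, 75, 223)


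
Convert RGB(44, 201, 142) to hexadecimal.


R = 44 → 2C (hex)
G = 201 → C9 (hex)
B = 142 → 8E (hex)
Hex = #2CC98E


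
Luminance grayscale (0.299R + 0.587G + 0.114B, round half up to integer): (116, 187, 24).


Gray = 0.299×R + 0.587×G + 0.114×B
Gray = 0.299×116 + 0.587×187 + 0.114×24
Gray = 34.684 + 109.769 + 2.736
Gray = 147.189 → round half up → 147
Gray = 147


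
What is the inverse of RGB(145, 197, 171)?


Invert: (255-R, 255-G, 255-B)
R: 255-145 = 110
G: 255-197 = 58
B: 255-171 = 84
= RGB(110, 58, 84)


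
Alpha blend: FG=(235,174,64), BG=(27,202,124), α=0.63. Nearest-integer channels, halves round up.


C = α×F + (1-α)×B, with 1-α = 0.37
R: 0.63×235 + 0.37×27 = 148.05 + 9.99 = 158.04 → 158
G: 0.63×174 + 0.37×202 = 109.62 + 74.74 = 184.36 → 184
B: 0.63×64 + 0.37×124 = 40.32 + 45.88 = 86.20 → 86
= RGB(158, 184, 86)


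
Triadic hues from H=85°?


Triadic: equally spaced at 120° intervals
H1 = 85°
H2 = (85 + 120) mod 360 = 205°
H3 = (85 + 240) mod 360 = 325°
Triadic = 85°, 205°, 325°


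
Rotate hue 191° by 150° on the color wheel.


New hue = (H + rotation) mod 360
New hue = (191 + 150) mod 360
= 341 mod 360
= 341°


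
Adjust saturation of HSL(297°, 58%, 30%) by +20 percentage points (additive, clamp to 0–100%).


Original S = 58%
Adjustment = +20 percentage points
New S = 58 + (20) = 78
Clamp to [0, 100] → 78
= HSL(297°, 78%, 30%)


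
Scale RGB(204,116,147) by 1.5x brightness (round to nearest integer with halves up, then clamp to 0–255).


Multiply each channel by 1.5, round half up, clamp to [0, 255]
R: 204×1.5 = 306 → clamp → 255
G: 116×1.5 = 174
B: 147×1.5 = 220.5 → round → 221
= RGB(255, 174, 221)


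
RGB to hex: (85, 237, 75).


R = 85 → 55 (hex)
G = 237 → ED (hex)
B = 75 → 4B (hex)
Hex = #55ED4B


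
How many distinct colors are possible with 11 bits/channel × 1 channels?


Total bits = 11 bits/channel × 1 channels = 11 bits
Distinct colors = 2^11
= 2,048 colors


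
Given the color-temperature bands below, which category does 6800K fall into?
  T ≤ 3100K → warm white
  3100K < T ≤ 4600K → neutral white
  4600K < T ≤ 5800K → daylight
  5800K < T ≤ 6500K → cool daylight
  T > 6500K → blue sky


Temperature: 6800K
6800K > 6500K → blue sky
Classification: blue sky


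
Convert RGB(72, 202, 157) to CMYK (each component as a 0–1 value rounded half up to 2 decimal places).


R'=72/255≈0.2824, G'=202/255≈0.7922, B'=157/255≈0.6157
K = 1 - max(R',G',B') = 1 - 202/255 = 53/255 = 0.20784… → 0.21
(1-R'-K)/(1-K) simplifies to (max-R)/max with max = 202:
C = (202-72)/202 = 130/202 = 0.64356… → 0.64
M = (202-202)/202 = 0/202 = 0 → 0.00
Y = (202-157)/202 = 45/202 = 0.22277… → 0.22
= CMYK(0.64, 0.00, 0.22, 0.21)


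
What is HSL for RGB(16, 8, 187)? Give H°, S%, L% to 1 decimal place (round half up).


Normalize: R'=16/255≈0.0627, G'=8/255≈0.0314, B'=187/255≈0.7333
Max=187/255, Min=8/255, Δ=Max-Min=179/255
L = (Max+Min)/2 = (187+8)/510 = 195/510 = 0.38235… → L = 38.2%
L ≤ 0.5 → S = Δ/(Max+Min) = 179/(187+8) = 179/195 = 0.91794… → S = 91.8%
(the 1/255 factors cancel in S and H, so raw channel differences can be used)
Max is B' → H = 60 × ((R-G)/Δ + 4) = 60 × ((16-8)/179 + 4)
  8/179 + 4 = 0.0446… + 4 = 4.0446…
  H = 60 × 4.0446… = 242.681…° → H = 242.7°
= HSL(242.7°, 91.8%, 38.2%)


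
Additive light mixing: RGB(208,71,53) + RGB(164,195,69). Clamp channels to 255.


Additive: each channel = min(255, C₁+C₂)
R: 208+164 = 372 → 255
G: 71+195 = 266 → 255
B: 53+69 = 122 → 122
= RGB(255, 255, 122)


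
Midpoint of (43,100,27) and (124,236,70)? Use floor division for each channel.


Midpoint: each channel = ⌊(C₁+C₂)/2⌋
R: ⌊(43+124)/2⌋ = 83
G: ⌊(100+236)/2⌋ = 168
B: ⌊(27+70)/2⌋ = 48
= RGB(83, 168, 48)


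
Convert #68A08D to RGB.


68 → 104 (R)
A0 → 160 (G)
8D → 141 (B)
= RGB(104, 160, 141)


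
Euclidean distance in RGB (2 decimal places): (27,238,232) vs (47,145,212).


d = √[(R₁-R₂)² + (G₁-G₂)² + (B₁-B₂)²]
d = √[(27-47)² + (238-145)² + (232-212)²]
d = √[400 + 8649 + 400]
d = √9449
d ≈ 97.21


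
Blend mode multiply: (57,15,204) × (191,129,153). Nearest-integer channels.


Multiply: C = A×B/255, rounded to nearest integer
R: 57×191/255 = 10887/255 ≈ 42.694 → 43
G: 15×129/255 = 1935/255 ≈ 7.588 → 8
B: 204×153/255 = 31212/255 ≈ 122.400 → 122
= RGB(43, 8, 122)


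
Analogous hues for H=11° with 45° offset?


Base hue: 11°
Left analog: (11 - 45) mod 360 = 326°
Right analog: (11 + 45) mod 360 = 56°
Analogous hues = 326° and 56°


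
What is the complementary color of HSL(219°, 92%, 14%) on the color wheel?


Complement = opposite side of color wheel = hue + 180°
H' = (219 + 180) mod 360 = 39°
S and L unchanged.
= HSL(39°, 92%, 14%)


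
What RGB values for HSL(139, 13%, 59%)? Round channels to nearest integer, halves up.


H=139°, S=0.13, L=0.59
C = (1-|2L-1|)×S = (1-|0.18|)×0.13 = 0.1066
H' = H/60 = 139/60 ≈ 2.3167; X = C×(1-|H' mod 2 - 1|) ≈ 0.0338
m = L - C/2 = 0.59 - 0.0533 = 0.5367
Sector ⌊H'⌋ = 2 → (R',G',B') = (0.0, 0.1066, ≈0.0338)
RGB = ((R'+m)×255, (G'+m)×255, (B'+m)×255) = (136.8585, 164.0415, 145.46645)
Round half up → RGB(137, 164, 145)


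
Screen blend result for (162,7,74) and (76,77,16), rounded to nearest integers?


Screen: C = 255 - (255-A)×(255-B)/255, rounded to nearest integer
R: 255 - (255-162)×(255-76)/255 = 255 - 16647/255 ≈ 255 - 65.282 = 189.718 → 190
G: 255 - (255-7)×(255-77)/255 = 255 - 44144/255 ≈ 255 - 173.114 = 81.886 → 82
B: 255 - (255-74)×(255-16)/255 = 255 - 43259/255 ≈ 255 - 169.643 = 85.357 → 85
= RGB(190, 82, 85)


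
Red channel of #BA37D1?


Color: #BA37D1
R = BA = 186
G = 37 = 55
B = D1 = 209
Red = 186


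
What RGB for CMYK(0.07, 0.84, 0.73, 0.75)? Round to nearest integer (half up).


R = 255 × (1-C) × (1-K) = 255 × 0.93 × 0.25 = 59.2875 → 59
G = 255 × (1-M) × (1-K) = 255 × 0.16 × 0.25 = 10.2 → 10
B = 255 × (1-Y) × (1-K) = 255 × 0.27 × 0.25 = 17.2125 → 17
= RGB(59, 10, 17)


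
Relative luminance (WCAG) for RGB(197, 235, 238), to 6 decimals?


Linearize each channel (sRGB transfer function): c = v/255; c_lin = c/12.92 if c ≤ 0.04045, else ((c+0.055)/1.055)^2.4
  R: 197/255 ≈ 0.772549 > 0.04045 → ((0.772549+0.055)/1.055)^2.4 ≈ 0.558340
  G: 235/255 ≈ 0.921569 > 0.04045 → ((0.921569+0.055)/1.055)^2.4 ≈ 0.830770
  B: 238/255 ≈ 0.933333 > 0.04045 → ((0.933333+0.055)/1.055)^2.4 ≈ 0.854993
R_lin = 0.558340, G_lin = 0.830770, B_lin = 0.854993
L = 0.2126×R + 0.7152×G + 0.0722×B
L = 0.2126×0.558340 + 0.7152×0.830770 + 0.0722×0.854993
L ≈ 0.774600


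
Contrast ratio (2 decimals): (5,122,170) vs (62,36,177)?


Linearize each sRGB channel c=v/255: c/12.92 if c ≤ 0.04045 else ((c+0.055)/1.055)^2.4
L = 0.2126×R_lin + 0.7152×G_lin + 0.0722×B_lin
Color 1 (5,122,170):
  R=5: 5/255≈0.0196 ≤ 0.04045 → 0.0196/12.92 ≈ 0.00152
  G=122: 122/255≈0.4784 > 0.04045 → ((0.4784+0.055)/1.055)^2.4 ≈ 0.19462
  B=170: 170/255≈0.6667 > 0.04045 → ((0.6667+0.055)/1.055)^2.4 ≈ 0.40198
  L1 = 0.2126×0.00152 + 0.7152×0.19462 + 0.0722×0.40198 ≈ 0.16854
Color 2 (62,36,177):
  R=62: 62/255≈0.2431 > 0.04045 → ((0.2431+0.055)/1.055)^2.4 ≈ 0.04817
  G=36: 36/255≈0.1412 > 0.04045 → ((0.1412+0.055)/1.055)^2.4 ≈ 0.01764
  B=177: 177/255≈0.6941 > 0.04045 → ((0.6941+0.055)/1.055)^2.4 ≈ 0.43966
  L2 = 0.2126×0.04817 + 0.7152×0.01764 + 0.0722×0.43966 ≈ 0.05460
Lighter = 0.16854, Darker = 0.05460
Ratio = (L_lighter + 0.05) / (L_darker + 0.05)
Ratio = (0.16854 + 0.05) / (0.05460 + 0.05) = 0.21854 / 0.10460 ≈ 2.0892
Ratio ≈ 2.09:1


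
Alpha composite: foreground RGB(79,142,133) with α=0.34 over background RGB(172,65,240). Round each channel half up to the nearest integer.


C = α×F + (1-α)×B, with 1-α = 0.66
R: 0.34×79 + 0.66×172 = 26.86 + 113.52 = 140.38 → 140
G: 0.34×142 + 0.66×65 = 48.28 + 42.90 = 91.18 → 91
B: 0.34×133 + 0.66×240 = 45.22 + 158.40 = 203.62 → 204
= RGB(140, 91, 204)


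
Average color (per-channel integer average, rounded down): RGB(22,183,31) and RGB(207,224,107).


Midpoint: each channel = ⌊(C₁+C₂)/2⌋
R: ⌊(22+207)/2⌋ = 114
G: ⌊(183+224)/2⌋ = 203
B: ⌊(31+107)/2⌋ = 69
= RGB(114, 203, 69)


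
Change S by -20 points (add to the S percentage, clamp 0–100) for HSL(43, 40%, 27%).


Original S = 40%
Adjustment = -20 percentage points
New S = 40 + (-20) = 20
Clamp to [0, 100] → 20
= HSL(43°, 20%, 27%)


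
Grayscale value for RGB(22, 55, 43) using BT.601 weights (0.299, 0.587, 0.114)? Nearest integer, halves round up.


Gray = 0.299×R + 0.587×G + 0.114×B
Gray = 0.299×22 + 0.587×55 + 0.114×43
Gray = 6.578 + 32.285 + 4.902
Gray = 43.765 → round half up → 44
Gray = 44


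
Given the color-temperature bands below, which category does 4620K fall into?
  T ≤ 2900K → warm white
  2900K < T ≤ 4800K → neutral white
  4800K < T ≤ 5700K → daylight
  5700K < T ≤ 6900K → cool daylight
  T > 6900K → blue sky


Temperature: 4620K
2900K < 4620K ≤ 4800K → neutral white
Classification: neutral white


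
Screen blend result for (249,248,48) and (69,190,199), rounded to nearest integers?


Screen: C = 255 - (255-A)×(255-B)/255, rounded to nearest integer
R: 255 - (255-249)×(255-69)/255 = 255 - 1116/255 ≈ 255 - 4.376 = 250.624 → 251
G: 255 - (255-248)×(255-190)/255 = 255 - 455/255 ≈ 255 - 1.784 = 253.216 → 253
B: 255 - (255-48)×(255-199)/255 = 255 - 11592/255 ≈ 255 - 45.459 = 209.541 → 210
= RGB(251, 253, 210)


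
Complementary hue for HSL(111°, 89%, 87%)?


Complement = opposite side of color wheel = hue + 180°
H' = (111 + 180) mod 360 = 291°
S and L unchanged.
= HSL(291°, 89%, 87%)


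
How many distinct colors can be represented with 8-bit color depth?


Colors = 2^bits = 2^8
= 256 colors


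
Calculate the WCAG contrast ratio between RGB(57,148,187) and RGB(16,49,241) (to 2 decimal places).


Linearize each sRGB channel c=v/255: c/12.92 if c ≤ 0.04045 else ((c+0.055)/1.055)^2.4
L = 0.2126×R_lin + 0.7152×G_lin + 0.0722×B_lin
Color 1 (57,148,187):
  R=57: 57/255≈0.2235 > 0.04045 → ((0.2235+0.055)/1.055)^2.4 ≈ 0.04092
  G=148: 148/255≈0.5804 > 0.04045 → ((0.5804+0.055)/1.055)^2.4 ≈ 0.29614
  B=187: 187/255≈0.7333 > 0.04045 → ((0.7333+0.055)/1.055)^2.4 ≈ 0.49693
  L1 = 0.2126×0.04092 + 0.7152×0.29614 + 0.0722×0.49693 ≈ 0.25638
Color 2 (16,49,241):
  R=16: 16/255≈0.0627 > 0.04045 → ((0.0627+0.055)/1.055)^2.4 ≈ 0.00518
  G=49: 49/255≈0.1922 > 0.04045 → ((0.1922+0.055)/1.055)^2.4 ≈ 0.03071
  B=241: 241/255≈0.9451 > 0.04045 → ((0.9451+0.055)/1.055)^2.4 ≈ 0.87962
  L2 = 0.2126×0.00518 + 0.7152×0.03071 + 0.0722×0.87962 ≈ 0.08658
Lighter = 0.25638, Darker = 0.08658
Ratio = (L_lighter + 0.05) / (L_darker + 0.05)
Ratio = (0.25638 + 0.05) / (0.08658 + 0.05) = 0.30638 / 0.13658 ≈ 2.2432
Ratio ≈ 2.24:1


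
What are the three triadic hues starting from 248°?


Triadic: equally spaced at 120° intervals
H1 = 248°
H2 = (248 + 120) mod 360 = 8°
H3 = (248 + 240) mod 360 = 128°
Triadic = 248°, 8°, 128°


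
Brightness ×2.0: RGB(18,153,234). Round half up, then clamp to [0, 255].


Multiply each channel by 2.0, round half up, clamp to [0, 255]
R: 18×2.0 = 36
G: 153×2.0 = 306 → clamp → 255
B: 234×2.0 = 468 → clamp → 255
= RGB(36, 255, 255)


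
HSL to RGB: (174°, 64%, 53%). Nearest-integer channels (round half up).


H=174°, S=0.64, L=0.53
C = (1-|2L-1|)×S = (1-|0.06|)×0.64 = 0.6016
H' = H/60 = 174/60 ≈ 2.9000; X = C×(1-|H' mod 2 - 1|) = 0.54144
m = L - C/2 = 0.53 - 0.3008 = 0.2292
Sector ⌊H'⌋ = 2 → (R',G',B') = (0.0, 0.6016, 0.54144)
RGB = ((R'+m)×255, (G'+m)×255, (B'+m)×255) = (58.446, 211.854, 196.5132)
Round half up → RGB(58, 212, 197)


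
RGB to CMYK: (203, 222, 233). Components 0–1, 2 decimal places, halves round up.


R'=203/255≈0.7961, G'=222/255≈0.8706, B'=233/255≈0.9137
K = 1 - max(R',G',B') = 1 - 233/255 = 22/255 = 0.08627… → 0.09
(1-R'-K)/(1-K) simplifies to (max-R)/max with max = 233:
C = (233-203)/233 = 30/233 = 0.12875… → 0.13
M = (233-222)/233 = 11/233 = 0.04721… → 0.05
Y = (233-233)/233 = 0/233 = 0 → 0.00
= CMYK(0.13, 0.05, 0.00, 0.09)


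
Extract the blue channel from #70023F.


Color: #70023F
R = 70 = 112
G = 02 = 2
B = 3F = 63
Blue = 63


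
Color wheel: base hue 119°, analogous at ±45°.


Base hue: 119°
Left analog: (119 - 45) mod 360 = 74°
Right analog: (119 + 45) mod 360 = 164°
Analogous hues = 74° and 164°


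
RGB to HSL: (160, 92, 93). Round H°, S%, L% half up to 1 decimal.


Normalize: R'=160/255≈0.6275, G'=92/255≈0.3608, B'=93/255≈0.3647
Max=160/255, Min=92/255, Δ=Max-Min=68/255
L = (Max+Min)/2 = (160+92)/510 = 252/510 = 0.49411… → L = 49.4%
L ≤ 0.5 → S = Δ/(Max+Min) = 68/(160+92) = 68/252 = 0.26984… → S = 27.0%
(the 1/255 factors cancel in S and H, so raw channel differences can be used)
Max is R' → H = 60 × (((G-B)/Δ) mod 6) = 60 × (((92-93)/68) mod 6)
  (-1)/68 = -0.0147…; negative, so add 6 → 5.9852…
  H = 60 × 5.9852… = 359.117…° → H = 359.1°
= HSL(359.1°, 27.0%, 49.4%)


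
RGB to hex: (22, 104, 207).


R = 22 → 16 (hex)
G = 104 → 68 (hex)
B = 207 → CF (hex)
Hex = #1668CF


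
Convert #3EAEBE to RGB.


3E → 62 (R)
AE → 174 (G)
BE → 190 (B)
= RGB(62, 174, 190)


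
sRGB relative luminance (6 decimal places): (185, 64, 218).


Linearize each channel (sRGB transfer function): c = v/255; c_lin = c/12.92 if c ≤ 0.04045, else ((c+0.055)/1.055)^2.4
  R: 185/255 ≈ 0.725490 > 0.04045 → ((0.725490+0.055)/1.055)^2.4 ≈ 0.485150
  G: 64/255 ≈ 0.250980 > 0.04045 → ((0.250980+0.055)/1.055)^2.4 ≈ 0.051269
  B: 218/255 ≈ 0.854902 > 0.04045 → ((0.854902+0.055)/1.055)^2.4 ≈ 0.701102
R_lin = 0.485150, G_lin = 0.051269, B_lin = 0.701102
L = 0.2126×R + 0.7152×G + 0.0722×B
L = 0.2126×0.485150 + 0.7152×0.051269 + 0.0722×0.701102
L ≈ 0.190430


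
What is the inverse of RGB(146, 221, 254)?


Invert: (255-R, 255-G, 255-B)
R: 255-146 = 109
G: 255-221 = 34
B: 255-254 = 1
= RGB(109, 34, 1)


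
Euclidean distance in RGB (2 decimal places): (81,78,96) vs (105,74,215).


d = √[(R₁-R₂)² + (G₁-G₂)² + (B₁-B₂)²]
d = √[(81-105)² + (78-74)² + (96-215)²]
d = √[576 + 16 + 14161]
d = √14753
d ≈ 121.46


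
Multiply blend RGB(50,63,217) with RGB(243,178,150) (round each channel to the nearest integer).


Multiply: C = A×B/255, rounded to nearest integer
R: 50×243/255 = 12150/255 ≈ 47.647 → 48
G: 63×178/255 = 11214/255 ≈ 43.976 → 44
B: 217×150/255 = 32550/255 ≈ 127.647 → 128
= RGB(48, 44, 128)


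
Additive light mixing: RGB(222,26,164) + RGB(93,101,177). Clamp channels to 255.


Additive: each channel = min(255, C₁+C₂)
R: 222+93 = 315 → 255
G: 26+101 = 127 → 127
B: 164+177 = 341 → 255
= RGB(255, 127, 255)


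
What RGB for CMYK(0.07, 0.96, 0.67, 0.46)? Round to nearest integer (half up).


R = 255 × (1-C) × (1-K) = 255 × 0.93 × 0.54 = 128.061 → 128
G = 255 × (1-M) × (1-K) = 255 × 0.04 × 0.54 = 5.508 → 6
B = 255 × (1-Y) × (1-K) = 255 × 0.33 × 0.54 = 45.441 → 45
= RGB(128, 6, 45)


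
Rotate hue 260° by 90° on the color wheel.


New hue = (H + rotation) mod 360
New hue = (260 + 90) mod 360
= 350 mod 360
= 350°


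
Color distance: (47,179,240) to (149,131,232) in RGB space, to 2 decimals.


d = √[(R₁-R₂)² + (G₁-G₂)² + (B₁-B₂)²]
d = √[(47-149)² + (179-131)² + (240-232)²]
d = √[10404 + 2304 + 64]
d = √12772
d ≈ 113.01


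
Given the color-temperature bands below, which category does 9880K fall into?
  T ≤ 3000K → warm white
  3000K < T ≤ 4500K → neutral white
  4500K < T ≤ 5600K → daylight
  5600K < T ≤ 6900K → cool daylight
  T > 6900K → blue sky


Temperature: 9880K
9880K > 6900K → blue sky
Classification: blue sky


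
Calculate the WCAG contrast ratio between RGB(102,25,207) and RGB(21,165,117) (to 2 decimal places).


Linearize each sRGB channel c=v/255: c/12.92 if c ≤ 0.04045 else ((c+0.055)/1.055)^2.4
L = 0.2126×R_lin + 0.7152×G_lin + 0.0722×B_lin
Color 1 (102,25,207):
  R=102: 102/255≈0.4000 > 0.04045 → ((0.4000+0.055)/1.055)^2.4 ≈ 0.13287
  G=25: 25/255≈0.0980 > 0.04045 → ((0.0980+0.055)/1.055)^2.4 ≈ 0.00972
  B=207: 207/255≈0.8118 > 0.04045 → ((0.8118+0.055)/1.055)^2.4 ≈ 0.62396
  L1 = 0.2126×0.13287 + 0.7152×0.00972 + 0.0722×0.62396 ≈ 0.08025
Color 2 (21,165,117):
  R=21: 21/255≈0.0824 > 0.04045 → ((0.0824+0.055)/1.055)^2.4 ≈ 0.00750
  G=165: 165/255≈0.6471 > 0.04045 → ((0.6471+0.055)/1.055)^2.4 ≈ 0.37626
  B=117: 117/255≈0.4588 > 0.04045 → ((0.4588+0.055)/1.055)^2.4 ≈ 0.17789
  L2 = 0.2126×0.00750 + 0.7152×0.37626 + 0.0722×0.17789 ≈ 0.28354
Lighter = 0.28354, Darker = 0.08025
Ratio = (L_lighter + 0.05) / (L_darker + 0.05)
Ratio = (0.28354 + 0.05) / (0.08025 + 0.05) = 0.33354 / 0.13025 ≈ 2.5608
Ratio ≈ 2.56:1


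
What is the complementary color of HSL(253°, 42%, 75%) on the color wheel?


Complement = opposite side of color wheel = hue + 180°
H' = (253 + 180) mod 360 = 73°
S and L unchanged.
= HSL(73°, 42%, 75%)


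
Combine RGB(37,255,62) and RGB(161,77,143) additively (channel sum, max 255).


Additive: each channel = min(255, C₁+C₂)
R: 37+161 = 198 → 198
G: 255+77 = 332 → 255
B: 62+143 = 205 → 205
= RGB(198, 255, 205)


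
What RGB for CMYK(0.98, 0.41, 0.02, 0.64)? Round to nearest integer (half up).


R = 255 × (1-C) × (1-K) = 255 × 0.02 × 0.36 = 1.836 → 2
G = 255 × (1-M) × (1-K) = 255 × 0.59 × 0.36 = 54.162 → 54
B = 255 × (1-Y) × (1-K) = 255 × 0.98 × 0.36 = 89.964 → 90
= RGB(2, 54, 90)
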